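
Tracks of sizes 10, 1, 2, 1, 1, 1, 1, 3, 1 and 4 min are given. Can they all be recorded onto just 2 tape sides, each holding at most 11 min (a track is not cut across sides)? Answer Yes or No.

No

Total = 25 min; ⌈25/11⌉ = 3.
At least 3 tape sides are required, but only 2 are allowed.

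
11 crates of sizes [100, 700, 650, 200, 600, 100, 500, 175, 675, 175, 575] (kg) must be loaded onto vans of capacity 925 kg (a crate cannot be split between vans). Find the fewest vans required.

Total = 700 + 675 + 650 + 600 + 575 + 500 + 200 + 175 + 175 + 100 + 100 = 4450 kg.
Lower bound: ⌈4450/925⌉ = 5 vans.
Also, 6 crates each exceed 925/2 kg, and no two of those can share a van, so at least 6 vans are needed.
A packing using 6 vans:
  van 1: 700 + 200 = 900
  van 2: 675 + 175 = 850
  van 3: 650 + 175 + 100 = 925
  van 4: 600 + 100 = 700
  van 5: 575 = 575
  van 6: 500 = 500
This matches the lower bound, so 6 is optimal.

6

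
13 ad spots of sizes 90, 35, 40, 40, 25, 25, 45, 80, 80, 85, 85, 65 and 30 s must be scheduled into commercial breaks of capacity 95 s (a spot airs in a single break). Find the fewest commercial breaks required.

9

Total = 90 + 85 + 85 + 80 + 80 + 65 + 45 + 40 + 40 + 35 + 30 + 25 + 25 = 725 s.
Lower bound: ⌈725/95⌉ = 8 commercial breaks.
A packing using 9 commercial breaks:
  break 1: 90 = 90
  break 2: 85 = 85
  break 3: 85 = 85
  break 4: 80 = 80
  break 5: 80 = 80
  break 6: 65 + 30 = 95
  break 7: 45 + 40 = 85
  break 8: 40 + 35 = 75
  break 9: 25 + 25 = 50
No arrangement into 8 commercial breaks stays within capacity, so 9 is optimal.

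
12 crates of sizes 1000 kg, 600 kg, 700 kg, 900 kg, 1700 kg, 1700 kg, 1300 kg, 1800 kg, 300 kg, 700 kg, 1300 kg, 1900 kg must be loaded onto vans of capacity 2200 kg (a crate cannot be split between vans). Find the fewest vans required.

Total = 1900 + 1800 + 1700 + 1700 + 1300 + 1300 + 1000 + 900 + 700 + 700 + 600 + 300 = 13900 kg.
Lower bound: ⌈13900/2200⌉ = 7 vans.
A packing using 8 vans:
  van 1: 1900 + 300 = 2200
  van 2: 1800 = 1800
  van 3: 1700 = 1700
  van 4: 1700 = 1700
  van 5: 1300 + 900 = 2200
  van 6: 1300 + 700 = 2000
  van 7: 1000 + 700 = 1700
  van 8: 600 = 600
No arrangement into 7 vans stays within capacity, so 8 is optimal.

8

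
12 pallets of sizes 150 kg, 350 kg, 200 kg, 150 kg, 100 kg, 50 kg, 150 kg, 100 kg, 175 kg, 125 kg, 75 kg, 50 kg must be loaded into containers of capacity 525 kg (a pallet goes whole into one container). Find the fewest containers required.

4

Total = 350 + 200 + 175 + 150 + 150 + 150 + 125 + 100 + 100 + 75 + 50 + 50 = 1675 kg.
Lower bound: ⌈1675/525⌉ = 4 containers.
A packing using 4 containers:
  container 1: 350 + 175 = 525
  container 2: 200 + 150 + 150 = 500
  container 3: 150 + 125 + 100 + 100 + 50 = 525
  container 4: 75 + 50 = 125
This matches the lower bound, so 4 is optimal.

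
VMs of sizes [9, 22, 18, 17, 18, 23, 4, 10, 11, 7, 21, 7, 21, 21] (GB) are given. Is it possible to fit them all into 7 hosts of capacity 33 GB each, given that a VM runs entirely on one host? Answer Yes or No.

No

Total = 209 GB; ⌈209/33⌉ = 7.
8 VMs each exceed half the capacity and cannot share a host, forcing at least 8 hosts.
At least 8 hosts are required, but only 7 are allowed.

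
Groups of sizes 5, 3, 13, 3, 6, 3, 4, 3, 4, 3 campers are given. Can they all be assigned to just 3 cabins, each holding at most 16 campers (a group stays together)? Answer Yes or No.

A valid assignment using 3 cabins:
  cabin 1: 13 + 3 = 16
  cabin 2: 6 + 5 + 4 = 15
  cabin 3: 4 + 3 + 3 + 3 + 3 = 16
Every load is within 16 campers, so 3 cabins suffice.

Yes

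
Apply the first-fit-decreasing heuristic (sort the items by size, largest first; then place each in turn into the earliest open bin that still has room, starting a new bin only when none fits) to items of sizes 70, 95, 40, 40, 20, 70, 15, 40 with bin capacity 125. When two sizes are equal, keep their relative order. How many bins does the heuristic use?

4

Sorted descending: 95, 70, 70, 40, 40, 40, 20, 15.
  95 → bin 1 (new)  [load 95/125]
  70 → bin 2 (new)  [load 70/125]
  70 → bin 3 (new)  [load 70/125]
  40 → bin 2  [load 110/125]
  40 → bin 3  [load 110/125]
  40 → bin 4 (new)  [load 40/125]
  20 → bin 1  [load 115/125]
  15 → bin 2  [load 125/125]
4 bins opened.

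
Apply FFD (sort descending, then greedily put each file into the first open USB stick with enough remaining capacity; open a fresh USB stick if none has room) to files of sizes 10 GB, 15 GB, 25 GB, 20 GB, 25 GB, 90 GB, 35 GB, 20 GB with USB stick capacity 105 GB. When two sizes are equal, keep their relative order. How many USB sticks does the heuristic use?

Sorted descending: 90, 35, 25, 25, 20, 20, 15, 10.
  90 → USB stick 1 (new)  [load 90/105]
  35 → USB stick 2 (new)  [load 35/105]
  25 → USB stick 2  [load 60/105]
  25 → USB stick 2  [load 85/105]
  20 → USB stick 2  [load 105/105]
  20 → USB stick 3 (new)  [load 20/105]
  15 → USB stick 1  [load 105/105]
  10 → USB stick 3  [load 30/105]
3 USB sticks opened.

3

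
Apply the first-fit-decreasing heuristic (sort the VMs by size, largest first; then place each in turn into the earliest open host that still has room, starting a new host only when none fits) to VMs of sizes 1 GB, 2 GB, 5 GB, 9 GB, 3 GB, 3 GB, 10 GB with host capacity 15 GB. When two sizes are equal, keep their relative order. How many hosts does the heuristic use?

3

Sorted descending: 10, 9, 5, 3, 3, 2, 1.
  10 → host 1 (new)  [load 10/15]
  9 → host 2 (new)  [load 9/15]
  5 → host 1  [load 15/15]
  3 → host 2  [load 12/15]
  3 → host 2  [load 15/15]
  2 → host 3 (new)  [load 2/15]
  1 → host 3  [load 3/15]
3 hosts opened.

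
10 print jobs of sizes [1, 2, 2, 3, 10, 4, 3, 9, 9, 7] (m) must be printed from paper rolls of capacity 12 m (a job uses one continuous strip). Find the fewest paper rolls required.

5

Total = 10 + 9 + 9 + 7 + 4 + 3 + 3 + 2 + 2 + 1 = 50 m.
Lower bound: ⌈50/12⌉ = 5 paper rolls.
A packing using 5 paper rolls:
  roll 1: 10 + 2 = 12
  roll 2: 9 + 3 = 12
  roll 3: 9 + 3 = 12
  roll 4: 7 + 4 + 1 = 12
  roll 5: 2 = 2
This matches the lower bound, so 5 is optimal.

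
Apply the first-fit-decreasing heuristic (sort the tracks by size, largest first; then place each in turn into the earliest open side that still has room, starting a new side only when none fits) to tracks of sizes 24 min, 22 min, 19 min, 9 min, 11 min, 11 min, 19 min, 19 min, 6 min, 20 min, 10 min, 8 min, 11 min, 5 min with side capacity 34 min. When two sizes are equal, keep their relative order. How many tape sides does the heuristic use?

Sorted descending: 24, 22, 20, 19, 19, 19, 11, 11, 11, 10, 9, 8, 6, 5.
  24 → side 1 (new)  [load 24/34]
  22 → side 2 (new)  [load 22/34]
  20 → side 3 (new)  [load 20/34]
  19 → side 4 (new)  [load 19/34]
  19 → side 5 (new)  [load 19/34]
  19 → side 6 (new)  [load 19/34]
  11 → side 2  [load 33/34]
  11 → side 3  [load 31/34]
  11 → side 4  [load 30/34]
  10 → side 1  [load 34/34]
  9 → side 5  [load 28/34]
  8 → side 6  [load 27/34]
  6 → side 5  [load 34/34]
  5 → side 6  [load 32/34]
6 tape sides opened.

6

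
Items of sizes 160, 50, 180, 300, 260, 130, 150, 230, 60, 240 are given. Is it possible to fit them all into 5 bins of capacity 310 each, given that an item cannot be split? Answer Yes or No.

No

Total = 1760; ⌈1760/310⌉ = 6.
At least 6 bins are required, but only 5 are allowed.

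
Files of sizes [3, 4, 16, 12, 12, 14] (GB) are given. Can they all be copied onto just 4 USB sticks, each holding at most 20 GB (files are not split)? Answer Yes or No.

A valid assignment using 4 USB sticks:
  USB stick 1: 16 + 4 = 20
  USB stick 2: 14 + 3 = 17
  USB stick 3: 12 = 12
  USB stick 4: 12 = 12
Every load is within 20 GB, so 4 USB sticks suffice.

Yes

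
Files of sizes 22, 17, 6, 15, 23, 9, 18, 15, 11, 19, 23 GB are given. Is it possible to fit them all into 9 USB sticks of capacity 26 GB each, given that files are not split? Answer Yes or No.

A valid assignment using 8 USB sticks:
  USB stick 1: 23 = 23
  USB stick 2: 23 = 23
  USB stick 3: 22 = 22
  USB stick 4: 19 + 6 = 25
  USB stick 5: 18 = 18
  USB stick 6: 17 + 9 = 26
  USB stick 7: 15 + 11 = 26
  USB stick 8: 15 = 15
That uses only 8 ≤ 9, so 9 USB sticks are enough.

Yes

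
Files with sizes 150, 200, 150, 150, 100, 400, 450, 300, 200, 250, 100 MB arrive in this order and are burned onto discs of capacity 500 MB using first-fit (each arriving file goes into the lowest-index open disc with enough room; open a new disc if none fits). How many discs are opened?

6

  150 → disc 1 (new)  [load 150/500]
  200 → disc 1  [load 350/500]
  150 → disc 1  [load 500/500]
  150 → disc 2 (new)  [load 150/500]
  100 → disc 2  [load 250/500]
  400 → disc 3 (new)  [load 400/500]
  450 → disc 4 (new)  [load 450/500]
  300 → disc 5 (new)  [load 300/500]
  200 → disc 2  [load 450/500]
  250 → disc 6 (new)  [load 250/500]
  100 → disc 3  [load 500/500]
6 discs opened.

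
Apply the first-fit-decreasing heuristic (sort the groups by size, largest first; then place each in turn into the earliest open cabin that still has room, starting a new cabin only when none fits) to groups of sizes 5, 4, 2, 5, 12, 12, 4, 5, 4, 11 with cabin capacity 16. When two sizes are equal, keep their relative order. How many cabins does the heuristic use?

4

Sorted descending: 12, 12, 11, 5, 5, 5, 4, 4, 4, 2.
  12 → cabin 1 (new)  [load 12/16]
  12 → cabin 2 (new)  [load 12/16]
  11 → cabin 3 (new)  [load 11/16]
  5 → cabin 3  [load 16/16]
  5 → cabin 4 (new)  [load 5/16]
  5 → cabin 4  [load 10/16]
  4 → cabin 1  [load 16/16]
  4 → cabin 2  [load 16/16]
  4 → cabin 4  [load 14/16]
  2 → cabin 4  [load 16/16]
4 cabins opened.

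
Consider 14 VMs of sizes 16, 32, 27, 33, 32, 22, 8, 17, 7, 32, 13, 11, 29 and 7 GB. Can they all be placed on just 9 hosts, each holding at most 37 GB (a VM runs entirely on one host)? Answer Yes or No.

Yes

A valid assignment using 9 hosts:
  host 1: 33 = 33
  host 2: 32 = 32
  host 3: 32 = 32
  host 4: 32 = 32
  host 5: 29 + 8 = 37
  host 6: 27 + 7 = 34
  host 7: 22 + 13 = 35
  host 8: 17 + 16 = 33
  host 9: 11 + 7 = 18
Every load is within 37 GB, so 9 hosts suffice.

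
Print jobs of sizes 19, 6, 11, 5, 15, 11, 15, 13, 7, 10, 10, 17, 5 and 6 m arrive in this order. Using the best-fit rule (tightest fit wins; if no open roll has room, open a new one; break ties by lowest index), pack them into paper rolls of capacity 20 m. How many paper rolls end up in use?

8

  19 → roll 1 (new)  [load 19/20]
  6 → roll 2 (new)  [load 6/20]
  11 → roll 2  [load 17/20]
  5 → roll 3 (new)  [load 5/20]
  15 → roll 3  [load 20/20]
  11 → roll 4 (new)  [load 11/20]
  15 → roll 5 (new)  [load 15/20]
  13 → roll 6 (new)  [load 13/20]
  7 → roll 6  [load 20/20]
  10 → roll 7 (new)  [load 10/20]
  10 → roll 7  [load 20/20]
  17 → roll 8 (new)  [load 17/20]
  5 → roll 5  [load 20/20]
  6 → roll 4  [load 17/20]
8 paper rolls opened.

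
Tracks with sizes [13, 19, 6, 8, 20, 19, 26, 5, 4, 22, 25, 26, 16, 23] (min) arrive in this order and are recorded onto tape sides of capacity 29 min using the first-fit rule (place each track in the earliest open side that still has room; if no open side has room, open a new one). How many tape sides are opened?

10

  13 → side 1 (new)  [load 13/29]
  19 → side 2 (new)  [load 19/29]
  6 → side 1  [load 19/29]
  8 → side 1  [load 27/29]
  20 → side 3 (new)  [load 20/29]
  19 → side 4 (new)  [load 19/29]
  26 → side 5 (new)  [load 26/29]
  5 → side 2  [load 24/29]
  4 → side 2  [load 28/29]
  22 → side 6 (new)  [load 22/29]
  25 → side 7 (new)  [load 25/29]
  26 → side 8 (new)  [load 26/29]
  16 → side 9 (new)  [load 16/29]
  23 → side 10 (new)  [load 23/29]
10 tape sides opened.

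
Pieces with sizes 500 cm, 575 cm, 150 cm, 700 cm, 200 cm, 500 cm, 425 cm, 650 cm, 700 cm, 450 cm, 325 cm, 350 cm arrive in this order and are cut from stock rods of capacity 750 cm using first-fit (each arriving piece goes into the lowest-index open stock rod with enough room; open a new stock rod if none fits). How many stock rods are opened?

9

  500 → stock rod 1 (new)  [load 500/750]
  575 → stock rod 2 (new)  [load 575/750]
  150 → stock rod 1  [load 650/750]
  700 → stock rod 3 (new)  [load 700/750]
  200 → stock rod 4 (new)  [load 200/750]
  500 → stock rod 4  [load 700/750]
  425 → stock rod 5 (new)  [load 425/750]
  650 → stock rod 6 (new)  [load 650/750]
  700 → stock rod 7 (new)  [load 700/750]
  450 → stock rod 8 (new)  [load 450/750]
  325 → stock rod 5  [load 750/750]
  350 → stock rod 9 (new)  [load 350/750]
9 stock rods opened.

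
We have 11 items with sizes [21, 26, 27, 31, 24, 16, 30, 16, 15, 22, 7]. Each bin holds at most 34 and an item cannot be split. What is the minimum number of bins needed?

9

Total = 31 + 30 + 27 + 26 + 24 + 22 + 21 + 16 + 16 + 15 + 7 = 235.
Lower bound: ⌈235/34⌉ = 7 bins.
A packing using 9 bins:
  bin 1: 31 = 31
  bin 2: 30 = 30
  bin 3: 27 + 7 = 34
  bin 4: 26 = 26
  bin 5: 24 = 24
  bin 6: 22 = 22
  bin 7: 21 = 21
  bin 8: 16 + 16 = 32
  bin 9: 15 = 15
No arrangement into 8 bins stays within capacity, so 9 is optimal.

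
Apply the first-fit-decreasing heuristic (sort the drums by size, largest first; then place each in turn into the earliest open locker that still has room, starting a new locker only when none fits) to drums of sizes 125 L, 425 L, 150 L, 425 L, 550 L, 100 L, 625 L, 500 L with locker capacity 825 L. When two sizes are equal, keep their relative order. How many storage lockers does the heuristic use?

Sorted descending: 625, 550, 500, 425, 425, 150, 125, 100.
  625 → locker 1 (new)  [load 625/825]
  550 → locker 2 (new)  [load 550/825]
  500 → locker 3 (new)  [load 500/825]
  425 → locker 4 (new)  [load 425/825]
  425 → locker 5 (new)  [load 425/825]
  150 → locker 1  [load 775/825]
  125 → locker 2  [load 675/825]
  100 → locker 2  [load 775/825]
5 storage lockers opened.

5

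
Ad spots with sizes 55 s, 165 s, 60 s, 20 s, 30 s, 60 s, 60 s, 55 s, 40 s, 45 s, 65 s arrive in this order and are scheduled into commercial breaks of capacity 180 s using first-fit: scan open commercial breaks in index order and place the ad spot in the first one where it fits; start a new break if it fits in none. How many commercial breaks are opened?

  55 → break 1 (new)  [load 55/180]
  165 → break 2 (new)  [load 165/180]
  60 → break 1  [load 115/180]
  20 → break 1  [load 135/180]
  30 → break 1  [load 165/180]
  60 → break 3 (new)  [load 60/180]
  60 → break 3  [load 120/180]
  55 → break 3  [load 175/180]
  40 → break 4 (new)  [load 40/180]
  45 → break 4  [load 85/180]
  65 → break 4  [load 150/180]
4 commercial breaks opened.

4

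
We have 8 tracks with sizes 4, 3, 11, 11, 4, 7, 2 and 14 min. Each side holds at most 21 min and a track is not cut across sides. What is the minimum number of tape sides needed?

3

Total = 14 + 11 + 11 + 7 + 4 + 4 + 3 + 2 = 56 min.
Lower bound: ⌈56/21⌉ = 3 tape sides.
A packing using 3 tape sides:
  side 1: 14 + 7 = 21
  side 2: 11 + 4 + 4 + 2 = 21
  side 3: 11 + 3 = 14
This matches the lower bound, so 3 is optimal.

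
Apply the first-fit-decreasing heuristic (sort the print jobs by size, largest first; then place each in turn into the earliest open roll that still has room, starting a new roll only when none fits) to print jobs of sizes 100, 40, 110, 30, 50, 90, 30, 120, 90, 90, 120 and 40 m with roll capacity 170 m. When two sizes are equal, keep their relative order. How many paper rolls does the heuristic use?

7

Sorted descending: 120, 120, 110, 100, 90, 90, 90, 50, 40, 40, 30, 30.
  120 → roll 1 (new)  [load 120/170]
  120 → roll 2 (new)  [load 120/170]
  110 → roll 3 (new)  [load 110/170]
  100 → roll 4 (new)  [load 100/170]
  90 → roll 5 (new)  [load 90/170]
  90 → roll 6 (new)  [load 90/170]
  90 → roll 7 (new)  [load 90/170]
  50 → roll 1  [load 170/170]
  40 → roll 2  [load 160/170]
  40 → roll 3  [load 150/170]
  30 → roll 4  [load 130/170]
  30 → roll 4  [load 160/170]
7 paper rolls opened.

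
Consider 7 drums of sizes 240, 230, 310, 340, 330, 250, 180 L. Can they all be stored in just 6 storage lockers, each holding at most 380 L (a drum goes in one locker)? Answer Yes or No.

Total = 1880 L; ⌈1880/380⌉ = 5.
6 drums each exceed half the capacity and cannot share a locker, forcing at least 6 storage lockers.
The bound of 6 does not rule out 6, but exhaustive search shows no assignment into 6 storage lockers of capacity 380 L exists — the minimum is 7.

No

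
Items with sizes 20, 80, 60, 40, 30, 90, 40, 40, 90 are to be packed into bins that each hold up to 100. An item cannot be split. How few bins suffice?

6

Total = 90 + 90 + 80 + 60 + 40 + 40 + 40 + 30 + 20 = 490.
Lower bound: ⌈490/100⌉ = 5 bins.
A packing using 6 bins:
  bin 1: 90 = 90
  bin 2: 90 = 90
  bin 3: 80 + 20 = 100
  bin 4: 60 + 40 = 100
  bin 5: 40 + 40 = 80
  bin 6: 30 = 30
No arrangement into 5 bins stays within capacity, so 6 is optimal.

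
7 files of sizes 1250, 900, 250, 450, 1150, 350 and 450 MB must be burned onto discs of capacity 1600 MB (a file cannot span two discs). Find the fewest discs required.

Total = 1250 + 1150 + 900 + 450 + 450 + 350 + 250 = 4800 MB.
Lower bound: ⌈4800/1600⌉ = 3 discs.
A packing using 3 discs:
  disc 1: 1250 + 350 = 1600
  disc 2: 1150 + 450 = 1600
  disc 3: 900 + 450 + 250 = 1600
This matches the lower bound, so 3 is optimal.

3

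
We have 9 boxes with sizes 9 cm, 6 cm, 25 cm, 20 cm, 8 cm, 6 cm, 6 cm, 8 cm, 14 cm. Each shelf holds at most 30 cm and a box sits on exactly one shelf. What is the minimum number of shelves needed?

Total = 25 + 20 + 14 + 9 + 8 + 8 + 6 + 6 + 6 = 102 cm.
Lower bound: ⌈102/30⌉ = 4 shelves.
A packing using 4 shelves:
  shelf 1: 25 = 25
  shelf 2: 20 + 9 = 29
  shelf 3: 14 + 8 + 8 = 30
  shelf 4: 6 + 6 + 6 = 18
This matches the lower bound, so 4 is optimal.

4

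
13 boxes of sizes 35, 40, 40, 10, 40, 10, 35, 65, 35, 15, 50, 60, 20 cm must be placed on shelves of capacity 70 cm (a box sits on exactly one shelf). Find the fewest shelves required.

8

Total = 65 + 60 + 50 + 40 + 40 + 40 + 35 + 35 + 35 + 20 + 15 + 10 + 10 = 455 cm.
Lower bound: ⌈455/70⌉ = 7 shelves.
A packing using 8 shelves:
  shelf 1: 65 = 65
  shelf 2: 60 + 10 = 70
  shelf 3: 50 + 20 = 70
  shelf 4: 40 + 15 + 10 = 65
  shelf 5: 40 = 40
  shelf 6: 40 = 40
  shelf 7: 35 + 35 = 70
  shelf 8: 35 = 35
No arrangement into 7 shelves stays within capacity, so 8 is optimal.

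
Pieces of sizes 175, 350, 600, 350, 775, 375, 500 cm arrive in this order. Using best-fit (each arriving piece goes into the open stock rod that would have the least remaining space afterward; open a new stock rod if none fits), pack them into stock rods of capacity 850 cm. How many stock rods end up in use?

  175 → stock rod 1 (new)  [load 175/850]
  350 → stock rod 1  [load 525/850]
  600 → stock rod 2 (new)  [load 600/850]
  350 → stock rod 3 (new)  [load 350/850]
  775 → stock rod 4 (new)  [load 775/850]
  375 → stock rod 3  [load 725/850]
  500 → stock rod 5 (new)  [load 500/850]
5 stock rods opened.

5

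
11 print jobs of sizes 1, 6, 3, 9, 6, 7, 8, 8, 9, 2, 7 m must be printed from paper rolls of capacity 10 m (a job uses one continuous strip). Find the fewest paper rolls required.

Total = 9 + 9 + 8 + 8 + 7 + 7 + 6 + 6 + 3 + 2 + 1 = 66 m.
Lower bound: ⌈66/10⌉ = 7 paper rolls.
Also, 8 print jobs each exceed 5 m, and no two of those can share a roll, so at least 8 paper rolls are needed.
A packing using 8 paper rolls:
  roll 1: 9 + 1 = 10
  roll 2: 9 = 9
  roll 3: 8 + 2 = 10
  roll 4: 8 = 8
  roll 5: 7 + 3 = 10
  roll 6: 7 = 7
  roll 7: 6 = 6
  roll 8: 6 = 6
This matches the lower bound, so 8 is optimal.

8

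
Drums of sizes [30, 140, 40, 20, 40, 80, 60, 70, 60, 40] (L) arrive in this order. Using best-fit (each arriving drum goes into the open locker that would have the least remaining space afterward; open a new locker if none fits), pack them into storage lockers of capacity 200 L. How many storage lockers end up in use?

3

  30 → locker 1 (new)  [load 30/200]
  140 → locker 1  [load 170/200]
  40 → locker 2 (new)  [load 40/200]
  20 → locker 1  [load 190/200]
  40 → locker 2  [load 80/200]
  80 → locker 2  [load 160/200]
  60 → locker 3 (new)  [load 60/200]
  70 → locker 3  [load 130/200]
  60 → locker 3  [load 190/200]
  40 → locker 2  [load 200/200]
3 storage lockers opened.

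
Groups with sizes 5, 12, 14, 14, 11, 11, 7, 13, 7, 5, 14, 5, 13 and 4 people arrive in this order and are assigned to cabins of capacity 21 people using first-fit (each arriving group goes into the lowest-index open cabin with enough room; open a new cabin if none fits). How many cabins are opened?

  5 → cabin 1 (new)  [load 5/21]
  12 → cabin 1  [load 17/21]
  14 → cabin 2 (new)  [load 14/21]
  14 → cabin 3 (new)  [load 14/21]
  11 → cabin 4 (new)  [load 11/21]
  11 → cabin 5 (new)  [load 11/21]
  7 → cabin 2  [load 21/21]
  13 → cabin 6 (new)  [load 13/21]
  7 → cabin 3  [load 21/21]
  5 → cabin 4  [load 16/21]
  14 → cabin 7 (new)  [load 14/21]
  5 → cabin 4  [load 21/21]
  13 → cabin 8 (new)  [load 13/21]
  4 → cabin 1  [load 21/21]
8 cabins opened.

8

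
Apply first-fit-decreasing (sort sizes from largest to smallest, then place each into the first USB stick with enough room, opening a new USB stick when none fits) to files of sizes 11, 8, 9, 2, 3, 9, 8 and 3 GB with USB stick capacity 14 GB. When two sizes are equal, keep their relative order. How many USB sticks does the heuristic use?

5

Sorted descending: 11, 9, 9, 8, 8, 3, 3, 2.
  11 → USB stick 1 (new)  [load 11/14]
  9 → USB stick 2 (new)  [load 9/14]
  9 → USB stick 3 (new)  [load 9/14]
  8 → USB stick 4 (new)  [load 8/14]
  8 → USB stick 5 (new)  [load 8/14]
  3 → USB stick 1  [load 14/14]
  3 → USB stick 2  [load 12/14]
  2 → USB stick 2  [load 14/14]
5 USB sticks opened.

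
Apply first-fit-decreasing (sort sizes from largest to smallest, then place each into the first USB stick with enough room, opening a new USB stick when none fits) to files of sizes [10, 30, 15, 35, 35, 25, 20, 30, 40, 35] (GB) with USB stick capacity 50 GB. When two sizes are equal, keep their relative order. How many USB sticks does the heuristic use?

7

Sorted descending: 40, 35, 35, 35, 30, 30, 25, 20, 15, 10.
  40 → USB stick 1 (new)  [load 40/50]
  35 → USB stick 2 (new)  [load 35/50]
  35 → USB stick 3 (new)  [load 35/50]
  35 → USB stick 4 (new)  [load 35/50]
  30 → USB stick 5 (new)  [load 30/50]
  30 → USB stick 6 (new)  [load 30/50]
  25 → USB stick 7 (new)  [load 25/50]
  20 → USB stick 5  [load 50/50]
  15 → USB stick 2  [load 50/50]
  10 → USB stick 1  [load 50/50]
7 USB sticks opened.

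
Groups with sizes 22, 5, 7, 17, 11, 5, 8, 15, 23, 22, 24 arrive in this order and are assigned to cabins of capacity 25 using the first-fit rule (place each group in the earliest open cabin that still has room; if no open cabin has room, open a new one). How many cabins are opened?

  22 → cabin 1 (new)  [load 22/25]
  5 → cabin 2 (new)  [load 5/25]
  7 → cabin 2  [load 12/25]
  17 → cabin 3 (new)  [load 17/25]
  11 → cabin 2  [load 23/25]
  5 → cabin 3  [load 22/25]
  8 → cabin 4 (new)  [load 8/25]
  15 → cabin 4  [load 23/25]
  23 → cabin 5 (new)  [load 23/25]
  22 → cabin 6 (new)  [load 22/25]
  24 → cabin 7 (new)  [load 24/25]
7 cabins opened.

7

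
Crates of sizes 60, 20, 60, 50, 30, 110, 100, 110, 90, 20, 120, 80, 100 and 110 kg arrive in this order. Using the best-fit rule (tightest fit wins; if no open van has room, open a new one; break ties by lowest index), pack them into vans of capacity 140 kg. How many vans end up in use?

10

  60 → van 1 (new)  [load 60/140]
  20 → van 1  [load 80/140]
  60 → van 1  [load 140/140]
  50 → van 2 (new)  [load 50/140]
  30 → van 2  [load 80/140]
  110 → van 3 (new)  [load 110/140]
  100 → van 4 (new)  [load 100/140]
  110 → van 5 (new)  [load 110/140]
  90 → van 6 (new)  [load 90/140]
  20 → van 3  [load 130/140]
  120 → van 7 (new)  [load 120/140]
  80 → van 8 (new)  [load 80/140]
  100 → van 9 (new)  [load 100/140]
  110 → van 10 (new)  [load 110/140]
10 vans opened.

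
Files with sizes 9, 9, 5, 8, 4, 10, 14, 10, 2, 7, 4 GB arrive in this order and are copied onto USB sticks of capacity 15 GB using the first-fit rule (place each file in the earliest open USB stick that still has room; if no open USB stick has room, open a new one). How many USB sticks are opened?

6

  9 → USB stick 1 (new)  [load 9/15]
  9 → USB stick 2 (new)  [load 9/15]
  5 → USB stick 1  [load 14/15]
  8 → USB stick 3 (new)  [load 8/15]
  4 → USB stick 2  [load 13/15]
  10 → USB stick 4 (new)  [load 10/15]
  14 → USB stick 5 (new)  [load 14/15]
  10 → USB stick 6 (new)  [load 10/15]
  2 → USB stick 2  [load 15/15]
  7 → USB stick 3  [load 15/15]
  4 → USB stick 4  [load 14/15]
6 USB sticks opened.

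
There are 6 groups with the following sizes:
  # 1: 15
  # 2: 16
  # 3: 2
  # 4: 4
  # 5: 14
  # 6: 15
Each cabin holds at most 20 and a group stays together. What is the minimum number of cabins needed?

Total = 16 + 15 + 15 + 14 + 4 + 2 = 66.
Lower bound: ⌈66/20⌉ = 4 cabins.
A packing using 4 cabins:
  cabin 1: 16 + 4 = 20
  cabin 2: 15 + 2 = 17
  cabin 3: 15 = 15
  cabin 4: 14 = 14
This matches the lower bound, so 4 is optimal.

4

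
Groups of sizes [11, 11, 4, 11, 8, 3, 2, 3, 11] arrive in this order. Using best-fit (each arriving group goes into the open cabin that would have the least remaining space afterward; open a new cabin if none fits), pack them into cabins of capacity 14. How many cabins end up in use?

  11 → cabin 1 (new)  [load 11/14]
  11 → cabin 2 (new)  [load 11/14]
  4 → cabin 3 (new)  [load 4/14]
  11 → cabin 4 (new)  [load 11/14]
  8 → cabin 3  [load 12/14]
  3 → cabin 1  [load 14/14]
  2 → cabin 3  [load 14/14]
  3 → cabin 2  [load 14/14]
  11 → cabin 5 (new)  [load 11/14]
5 cabins opened.

5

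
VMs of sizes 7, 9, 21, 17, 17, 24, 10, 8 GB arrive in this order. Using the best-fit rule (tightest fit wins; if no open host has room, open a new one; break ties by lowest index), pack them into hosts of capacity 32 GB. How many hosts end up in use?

5

  7 → host 1 (new)  [load 7/32]
  9 → host 1  [load 16/32]
  21 → host 2 (new)  [load 21/32]
  17 → host 3 (new)  [load 17/32]
  17 → host 4 (new)  [load 17/32]
  24 → host 5 (new)  [load 24/32]
  10 → host 2  [load 31/32]
  8 → host 5  [load 32/32]
5 hosts opened.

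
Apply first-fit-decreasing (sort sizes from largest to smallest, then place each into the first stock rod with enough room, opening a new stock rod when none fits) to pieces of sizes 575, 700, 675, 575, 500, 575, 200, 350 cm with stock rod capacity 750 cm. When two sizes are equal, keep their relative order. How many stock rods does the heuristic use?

7

Sorted descending: 700, 675, 575, 575, 575, 500, 350, 200.
  700 → stock rod 1 (new)  [load 700/750]
  675 → stock rod 2 (new)  [load 675/750]
  575 → stock rod 3 (new)  [load 575/750]
  575 → stock rod 4 (new)  [load 575/750]
  575 → stock rod 5 (new)  [load 575/750]
  500 → stock rod 6 (new)  [load 500/750]
  350 → stock rod 7 (new)  [load 350/750]
  200 → stock rod 6  [load 700/750]
7 stock rods opened.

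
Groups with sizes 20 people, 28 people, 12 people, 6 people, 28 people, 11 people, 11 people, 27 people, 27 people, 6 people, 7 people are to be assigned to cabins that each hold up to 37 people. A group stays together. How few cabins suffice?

6

Total = 28 + 28 + 27 + 27 + 20 + 12 + 11 + 11 + 7 + 6 + 6 = 183 people.
Lower bound: ⌈183/37⌉ = 5 cabins.
A packing using 6 cabins:
  cabin 1: 28 + 7 = 35
  cabin 2: 28 + 6 = 34
  cabin 3: 27 + 6 = 33
  cabin 4: 27 = 27
  cabin 5: 20 + 12 = 32
  cabin 6: 11 + 11 = 22
No arrangement into 5 cabins stays within capacity, so 6 is optimal.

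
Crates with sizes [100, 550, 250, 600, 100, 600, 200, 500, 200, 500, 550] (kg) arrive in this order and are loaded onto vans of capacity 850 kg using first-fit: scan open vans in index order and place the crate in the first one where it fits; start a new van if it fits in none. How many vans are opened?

  100 → van 1 (new)  [load 100/850]
  550 → van 1  [load 650/850]
  250 → van 2 (new)  [load 250/850]
  600 → van 2  [load 850/850]
  100 → van 1  [load 750/850]
  600 → van 3 (new)  [load 600/850]
  200 → van 3  [load 800/850]
  500 → van 4 (new)  [load 500/850]
  200 → van 4  [load 700/850]
  500 → van 5 (new)  [load 500/850]
  550 → van 6 (new)  [load 550/850]
6 vans opened.

6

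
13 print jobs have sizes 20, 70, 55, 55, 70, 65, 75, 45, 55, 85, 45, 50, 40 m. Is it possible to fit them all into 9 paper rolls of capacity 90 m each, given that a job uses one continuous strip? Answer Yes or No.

No

Total = 730 m; ⌈730/90⌉ = 9.
The bound of 9 does not rule out 9, but exhaustive search shows no assignment into 9 paper rolls of capacity 90 m exists — the minimum is 10.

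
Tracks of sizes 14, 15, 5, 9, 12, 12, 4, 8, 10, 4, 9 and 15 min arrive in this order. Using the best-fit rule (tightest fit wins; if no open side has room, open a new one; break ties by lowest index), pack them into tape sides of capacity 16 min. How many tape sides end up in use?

  14 → side 1 (new)  [load 14/16]
  15 → side 2 (new)  [load 15/16]
  5 → side 3 (new)  [load 5/16]
  9 → side 3  [load 14/16]
  12 → side 4 (new)  [load 12/16]
  12 → side 5 (new)  [load 12/16]
  4 → side 4  [load 16/16]
  8 → side 6 (new)  [load 8/16]
  10 → side 7 (new)  [load 10/16]
  4 → side 5  [load 16/16]
  9 → side 8 (new)  [load 9/16]
  15 → side 9 (new)  [load 15/16]
9 tape sides opened.

9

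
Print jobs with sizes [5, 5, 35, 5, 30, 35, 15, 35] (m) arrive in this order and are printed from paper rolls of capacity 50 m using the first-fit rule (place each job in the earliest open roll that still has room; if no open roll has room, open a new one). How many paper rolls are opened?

  5 → roll 1 (new)  [load 5/50]
  5 → roll 1  [load 10/50]
  35 → roll 1  [load 45/50]
  5 → roll 1  [load 50/50]
  30 → roll 2 (new)  [load 30/50]
  35 → roll 3 (new)  [load 35/50]
  15 → roll 2  [load 45/50]
  35 → roll 4 (new)  [load 35/50]
4 paper rolls opened.

4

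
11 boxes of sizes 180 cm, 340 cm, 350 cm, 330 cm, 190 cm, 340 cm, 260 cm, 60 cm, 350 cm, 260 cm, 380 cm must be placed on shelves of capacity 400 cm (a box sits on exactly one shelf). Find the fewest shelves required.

Total = 380 + 350 + 350 + 340 + 340 + 330 + 260 + 260 + 190 + 180 + 60 = 3040 cm.
Lower bound: ⌈3040/400⌉ = 8 shelves.
A packing using 9 shelves:
  shelf 1: 380 = 380
  shelf 2: 350 = 350
  shelf 3: 350 = 350
  shelf 4: 340 + 60 = 400
  shelf 5: 340 = 340
  shelf 6: 330 = 330
  shelf 7: 260 = 260
  shelf 8: 260 = 260
  shelf 9: 190 + 180 = 370
No arrangement into 8 shelves stays within capacity, so 9 is optimal.

9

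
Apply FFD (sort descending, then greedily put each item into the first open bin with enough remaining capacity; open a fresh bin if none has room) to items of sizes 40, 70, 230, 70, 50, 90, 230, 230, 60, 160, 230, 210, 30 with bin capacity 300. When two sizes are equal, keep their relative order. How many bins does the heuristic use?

6

Sorted descending: 230, 230, 230, 230, 210, 160, 90, 70, 70, 60, 50, 40, 30.
  230 → bin 1 (new)  [load 230/300]
  230 → bin 2 (new)  [load 230/300]
  230 → bin 3 (new)  [load 230/300]
  230 → bin 4 (new)  [load 230/300]
  210 → bin 5 (new)  [load 210/300]
  160 → bin 6 (new)  [load 160/300]
  90 → bin 5  [load 300/300]
  70 → bin 1  [load 300/300]
  70 → bin 2  [load 300/300]
  60 → bin 3  [load 290/300]
  50 → bin 4  [load 280/300]
  40 → bin 6  [load 200/300]
  30 → bin 6  [load 230/300]
6 bins opened.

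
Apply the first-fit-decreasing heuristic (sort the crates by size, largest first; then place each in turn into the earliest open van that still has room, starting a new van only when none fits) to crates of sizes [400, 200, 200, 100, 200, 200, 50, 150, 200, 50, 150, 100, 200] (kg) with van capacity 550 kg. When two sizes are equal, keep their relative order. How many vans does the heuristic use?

Sorted descending: 400, 200, 200, 200, 200, 200, 200, 150, 150, 100, 100, 50, 50.
  400 → van 1 (new)  [load 400/550]
  200 → van 2 (new)  [load 200/550]
  200 → van 2  [load 400/550]
  200 → van 3 (new)  [load 200/550]
  200 → van 3  [load 400/550]
  200 → van 4 (new)  [load 200/550]
  200 → van 4  [load 400/550]
  150 → van 1  [load 550/550]
  150 → van 2  [load 550/550]
  100 → van 3  [load 500/550]
  100 → van 4  [load 500/550]
  50 → van 3  [load 550/550]
  50 → van 4  [load 550/550]
4 vans opened.

4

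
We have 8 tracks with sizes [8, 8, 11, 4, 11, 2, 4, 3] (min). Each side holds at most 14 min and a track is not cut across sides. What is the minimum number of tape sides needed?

Total = 11 + 11 + 8 + 8 + 4 + 4 + 3 + 2 = 51 min.
Lower bound: ⌈51/14⌉ = 4 tape sides.
A packing using 4 tape sides:
  side 1: 11 + 3 = 14
  side 2: 11 + 2 = 13
  side 3: 8 + 4 = 12
  side 4: 8 + 4 = 12
This matches the lower bound, so 4 is optimal.

4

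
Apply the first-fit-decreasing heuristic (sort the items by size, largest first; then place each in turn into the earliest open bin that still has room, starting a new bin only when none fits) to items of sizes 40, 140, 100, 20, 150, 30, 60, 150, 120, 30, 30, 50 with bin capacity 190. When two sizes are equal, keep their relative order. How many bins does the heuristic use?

Sorted descending: 150, 150, 140, 120, 100, 60, 50, 40, 30, 30, 30, 20.
  150 → bin 1 (new)  [load 150/190]
  150 → bin 2 (new)  [load 150/190]
  140 → bin 3 (new)  [load 140/190]
  120 → bin 4 (new)  [load 120/190]
  100 → bin 5 (new)  [load 100/190]
  60 → bin 4  [load 180/190]
  50 → bin 3  [load 190/190]
  40 → bin 1  [load 190/190]
  30 → bin 2  [load 180/190]
  30 → bin 5  [load 130/190]
  30 → bin 5  [load 160/190]
  20 → bin 5  [load 180/190]
5 bins opened.

5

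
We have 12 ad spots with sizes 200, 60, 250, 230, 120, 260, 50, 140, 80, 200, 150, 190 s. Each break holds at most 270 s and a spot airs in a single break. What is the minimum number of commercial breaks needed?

Total = 260 + 250 + 230 + 200 + 200 + 190 + 150 + 140 + 120 + 80 + 60 + 50 = 1930 s.
Lower bound: ⌈1930/270⌉ = 8 commercial breaks.
A packing using 8 commercial breaks:
  break 1: 260 = 260
  break 2: 250 = 250
  break 3: 230 = 230
  break 4: 200 + 60 = 260
  break 5: 200 + 50 = 250
  break 6: 190 + 80 = 270
  break 7: 150 + 120 = 270
  break 8: 140 = 140
This matches the lower bound, so 8 is optimal.

8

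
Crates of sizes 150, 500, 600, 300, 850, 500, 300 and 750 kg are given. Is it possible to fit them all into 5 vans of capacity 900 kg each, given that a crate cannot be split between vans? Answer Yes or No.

Yes

A valid assignment using 5 vans:
  van 1: 850 = 850
  van 2: 750 + 150 = 900
  van 3: 600 + 300 = 900
  van 4: 500 + 300 = 800
  van 5: 500 = 500
Every load is within 900 kg, so 5 vans suffice.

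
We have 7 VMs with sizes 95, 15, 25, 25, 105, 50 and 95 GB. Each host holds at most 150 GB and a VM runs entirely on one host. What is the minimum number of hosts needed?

3

Total = 105 + 95 + 95 + 50 + 25 + 25 + 15 = 410 GB.
Lower bound: ⌈410/150⌉ = 3 hosts.
A packing using 3 hosts:
  host 1: 105 + 25 + 15 = 145
  host 2: 95 + 50 = 145
  host 3: 95 + 25 = 120
This matches the lower bound, so 3 is optimal.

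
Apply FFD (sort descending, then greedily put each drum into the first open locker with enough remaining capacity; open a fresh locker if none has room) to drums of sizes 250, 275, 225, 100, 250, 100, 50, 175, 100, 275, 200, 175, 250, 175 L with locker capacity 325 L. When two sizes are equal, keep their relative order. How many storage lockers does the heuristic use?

Sorted descending: 275, 275, 250, 250, 250, 225, 200, 175, 175, 175, 100, 100, 100, 50.
  275 → locker 1 (new)  [load 275/325]
  275 → locker 2 (new)  [load 275/325]
  250 → locker 3 (new)  [load 250/325]
  250 → locker 4 (new)  [load 250/325]
  250 → locker 5 (new)  [load 250/325]
  225 → locker 6 (new)  [load 225/325]
  200 → locker 7 (new)  [load 200/325]
  175 → locker 8 (new)  [load 175/325]
  175 → locker 9 (new)  [load 175/325]
  175 → locker 10 (new)  [load 175/325]
  100 → locker 6  [load 325/325]
  100 → locker 7  [load 300/325]
  100 → locker 8  [load 275/325]
  50 → locker 1  [load 325/325]
10 storage lockers opened.

10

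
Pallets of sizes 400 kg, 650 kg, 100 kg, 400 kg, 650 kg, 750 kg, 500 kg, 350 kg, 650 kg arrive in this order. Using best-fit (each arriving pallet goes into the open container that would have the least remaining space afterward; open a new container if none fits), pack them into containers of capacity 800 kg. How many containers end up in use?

  400 → container 1 (new)  [load 400/800]
  650 → container 2 (new)  [load 650/800]
  100 → container 2  [load 750/800]
  400 → container 1  [load 800/800]
  650 → container 3 (new)  [load 650/800]
  750 → container 4 (new)  [load 750/800]
  500 → container 5 (new)  [load 500/800]
  350 → container 6 (new)  [load 350/800]
  650 → container 7 (new)  [load 650/800]
7 containers opened.

7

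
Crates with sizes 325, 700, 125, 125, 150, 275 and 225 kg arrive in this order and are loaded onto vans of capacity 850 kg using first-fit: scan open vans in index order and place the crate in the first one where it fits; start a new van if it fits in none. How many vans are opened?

  325 → van 1 (new)  [load 325/850]
  700 → van 2 (new)  [load 700/850]
  125 → van 1  [load 450/850]
  125 → van 1  [load 575/850]
  150 → van 1  [load 725/850]
  275 → van 3 (new)  [load 275/850]
  225 → van 3  [load 500/850]
3 vans opened.

3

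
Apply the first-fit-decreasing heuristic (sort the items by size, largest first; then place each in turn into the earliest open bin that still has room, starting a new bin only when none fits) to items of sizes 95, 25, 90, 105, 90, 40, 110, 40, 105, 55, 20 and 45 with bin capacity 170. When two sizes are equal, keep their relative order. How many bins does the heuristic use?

Sorted descending: 110, 105, 105, 95, 90, 90, 55, 45, 40, 40, 25, 20.
  110 → bin 1 (new)  [load 110/170]
  105 → bin 2 (new)  [load 105/170]
  105 → bin 3 (new)  [load 105/170]
  95 → bin 4 (new)  [load 95/170]
  90 → bin 5 (new)  [load 90/170]
  90 → bin 6 (new)  [load 90/170]
  55 → bin 1  [load 165/170]
  45 → bin 2  [load 150/170]
  40 → bin 3  [load 145/170]
  40 → bin 4  [load 135/170]
  25 → bin 3  [load 170/170]
  20 → bin 2  [load 170/170]
6 bins opened.

6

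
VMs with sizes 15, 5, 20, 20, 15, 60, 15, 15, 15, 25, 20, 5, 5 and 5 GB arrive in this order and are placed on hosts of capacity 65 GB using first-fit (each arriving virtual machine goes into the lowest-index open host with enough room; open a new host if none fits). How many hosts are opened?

  15 → host 1 (new)  [load 15/65]
  5 → host 1  [load 20/65]
  20 → host 1  [load 40/65]
  20 → host 1  [load 60/65]
  15 → host 2 (new)  [load 15/65]
  60 → host 3 (new)  [load 60/65]
  15 → host 2  [load 30/65]
  15 → host 2  [load 45/65]
  15 → host 2  [load 60/65]
  25 → host 4 (new)  [load 25/65]
  20 → host 4  [load 45/65]
  5 → host 1  [load 65/65]
  5 → host 2  [load 65/65]
  5 → host 3  [load 65/65]
4 hosts opened.

4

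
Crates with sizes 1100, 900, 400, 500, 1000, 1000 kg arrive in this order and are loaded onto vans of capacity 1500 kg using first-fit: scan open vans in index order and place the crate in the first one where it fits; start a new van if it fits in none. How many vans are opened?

4

  1100 → van 1 (new)  [load 1100/1500]
  900 → van 2 (new)  [load 900/1500]
  400 → van 1  [load 1500/1500]
  500 → van 2  [load 1400/1500]
  1000 → van 3 (new)  [load 1000/1500]
  1000 → van 4 (new)  [load 1000/1500]
4 vans opened.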